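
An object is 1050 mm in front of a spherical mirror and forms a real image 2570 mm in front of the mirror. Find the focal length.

f = 745 mm (concave)

Real image ⇒ d_i = +2570 mm.
1/f = 1/d_o + 1/d_i = 1/(1050) + 1/(2570) = 0.001341, so f = 745 mm.
Since f is positive, the spherical mirror is concave.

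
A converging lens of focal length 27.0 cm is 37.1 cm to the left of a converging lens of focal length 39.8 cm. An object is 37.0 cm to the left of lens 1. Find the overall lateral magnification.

Lens 1: 1/d_i1 = 1/(27.0) − 1/(37.0) = 0.01001, so d_i1 = 99.90 cm; m₁ = −d_i1/d_o1 = -2.700.
d_o2 = 37.1 − (99.90) = -62.80 cm (virtual object).
Lens 2: 1/d_i2 = 1/(39.8) − 1/(-62.80) = 0.04105, so d_i2 = 24.36 cm; m₂ = −d_i2/d_o2 = +0.3879.
m = m₁·m₂ = (-2.700)(+0.3879) = -1.05.

m = -1.05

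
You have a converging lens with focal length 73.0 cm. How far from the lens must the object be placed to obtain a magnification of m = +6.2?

m = −d_i/d_o ⇒ d_i = −m·d_o.
1/f = 1/d_o + 1/d_i = 1/d_o − 1/(m·d_o) = (1 − 1/m)/d_o, so d_o = f(1 − 1/m) = (73.00)(1 − 1/(+6.2)) = 61.2 cm.

61.2 cm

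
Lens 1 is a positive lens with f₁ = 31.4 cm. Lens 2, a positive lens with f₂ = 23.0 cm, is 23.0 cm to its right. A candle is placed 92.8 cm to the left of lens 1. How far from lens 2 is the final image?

Lens 1: 1/d_i1 = 1/f₁ − 1/d_o1 = 1/(31.4) − 1/(92.8) = 0.02107, so d_i1 = 47.46 cm.
The intermediate image is 47.46 cm to the right of lens 1, which lies 24.46 cm to the right of lens 2 — a virtual object — so d_o2 = −24.46 cm.
Lens 2: 1/d_i2 = 1/f₂ − 1/d_o2 = 1/(23.0) − 1/(-24.46) = 0.08436, so d_i2 = 11.9 cm.
The final image is real, 11.9 cm to the right of lens 2 (overall magnification ≈ -0.25).

11.9 cm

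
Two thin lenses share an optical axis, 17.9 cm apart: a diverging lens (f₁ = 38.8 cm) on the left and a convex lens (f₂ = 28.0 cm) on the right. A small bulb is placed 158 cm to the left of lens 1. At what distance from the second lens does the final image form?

65.2 cm

Lens 1 is diverging, so f₁ = −38.8 cm.
Lens 1: 1/d_i1 = 1/f₁ − 1/d_o1 = 1/(-38.8) − 1/(158) = -0.03210, so d_i1 = -31.15 cm.
The intermediate image is 31.15 cm to the left of lens 1 (virtual), which is 17.9 − (-31.15) = 49.05 cm to the left of lens 2, so d_o2 = +49.05 cm.
Lens 2: 1/d_i2 = 1/f₂ − 1/d_o2 = 1/(28.0) − 1/(49.05) = 0.01533, so d_i2 = 65.2 cm.
The final image is real, 65.2 cm to the right of lens 2 (overall magnification ≈ -0.26).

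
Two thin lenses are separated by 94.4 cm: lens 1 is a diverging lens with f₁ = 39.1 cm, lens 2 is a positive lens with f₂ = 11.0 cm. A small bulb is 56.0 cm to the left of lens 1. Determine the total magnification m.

m = -0.0425

f₁ = −39.1 cm (diverging).
Lens 1: 1/d_i1 = 1/(-39.1) − 1/(56.0) = -0.04343, so d_i1 = -23.02 cm; m₁ = −d_i1/d_o1 = +0.4111.
d_o2 = 94.4 − (-23.02) = 117.4 cm.
Lens 2: 1/d_i2 = 1/(11.0) − 1/(117.4) = 0.08239, so d_i2 = 12.14 cm; m₂ = −d_i2/d_o2 = -0.1034.
m = m₁·m₂ = (+0.4111)(-0.1034) = -0.0425.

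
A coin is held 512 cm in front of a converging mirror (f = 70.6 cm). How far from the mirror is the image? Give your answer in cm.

81.9 cm

Mirror equation: 1/v = 1/f − 1/u = 1/(70.60) − 1/(512) = 0.01416 − 0.001953 = 0.01221, so v = 81.9 cm.
The image is real, inverted and reduced, in front of the mirror.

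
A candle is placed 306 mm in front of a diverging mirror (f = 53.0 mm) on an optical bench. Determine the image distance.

45.2 mm

For a diverging mirror, f = -53.0 mm.
Mirror equation: 1/q = 1/f − 1/p = 1/(-53.00) − 1/(306) = -0.01887 − 0.003268 = -0.02214, so q = -45.2 mm.
The image is virtual, upright and reduced, behind the mirror.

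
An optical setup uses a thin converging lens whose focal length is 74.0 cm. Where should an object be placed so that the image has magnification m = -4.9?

m = −d_i/d_o ⇒ d_i = −m·d_o.
1/f = 1/d_o + 1/d_i = 1/d_o − 1/(m·d_o) = (1 − 1/m)/d_o, so d_o = f(1 − 1/m) = (74.00)(1 − 1/(-4.9)) = 89.1 cm.

89.1 cm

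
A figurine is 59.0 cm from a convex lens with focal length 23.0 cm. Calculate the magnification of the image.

1/d_i = 1/f − 1/d_o = 1/(23.00) − 1/(59.0) = 0.02653, so d_i = 37.69 cm.
m = −d_i/d_o = −(37.69)/(59.0) = -0.639.
The image is real, inverted and reduced, on the far side of the lens.

m = -0.639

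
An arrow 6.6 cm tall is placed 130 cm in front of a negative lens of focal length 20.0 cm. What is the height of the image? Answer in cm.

0.880 cm

For a negative lens, f = -20.0 cm.
1/d_i = 1/f − 1/d_o = 1/(-20.00) − 1/(130) = -0.05769, so d_i = -17.33 cm.
m = −d_i/d_o = +0.1333.
|h_i| = |m|·h_o = 0.1333 × 6.6 = 0.880 cm. The image is virtual, upright and reduced, on the same side as the object.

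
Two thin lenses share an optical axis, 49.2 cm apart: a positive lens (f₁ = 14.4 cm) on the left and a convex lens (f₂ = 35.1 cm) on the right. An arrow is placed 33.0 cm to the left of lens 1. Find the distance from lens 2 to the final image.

Lens 1: 1/d_i1 = 1/f₁ − 1/d_o1 = 1/(14.4) − 1/(33.0) = 0.03914, so d_i1 = 25.55 cm.
The intermediate image is 25.55 cm to the right of lens 1, which is 49.2 − (25.55) = 23.65 cm to the left of lens 2, so d_o2 = +23.65 cm.
Lens 2: 1/d_i2 = 1/f₂ − 1/d_o2 = 1/(35.1) − 1/(23.65) = -0.01379, so d_i2 = -72.5 cm.
The final image is virtual, 72.5 cm to the left of lens 2 (overall magnification ≈ -2.4).

72.5 cm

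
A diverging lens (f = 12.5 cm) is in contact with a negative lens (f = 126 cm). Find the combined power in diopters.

P₁ = 1/f₁ = 1/(-0.125 m) = -8.000 D; P₂ = 1/f₂ = 1/(-1.26 m) = -0.7937 D.
For thin lenses in contact, P = P₁ + P₂ = (-8.000) + (-0.7937) = -8.79 D.

P = -8.79 D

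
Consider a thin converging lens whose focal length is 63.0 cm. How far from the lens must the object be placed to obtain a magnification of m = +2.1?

33.0 cm

m = −d_i/d_o ⇒ d_i = −m·d_o.
1/f = 1/d_o + 1/d_i = 1/d_o − 1/(m·d_o) = (1 − 1/m)/d_o, so d_o = f(1 − 1/m) = (63.00)(1 − 1/(+2.1)) = 33.0 cm.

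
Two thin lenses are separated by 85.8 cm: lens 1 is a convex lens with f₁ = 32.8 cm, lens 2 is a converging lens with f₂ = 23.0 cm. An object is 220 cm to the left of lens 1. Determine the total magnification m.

Lens 1: 1/d_i1 = 1/(32.8) − 1/(220) = 0.02594, so d_i1 = 38.55 cm; m₁ = −d_i1/d_o1 = -0.1752.
d_o2 = 85.8 − (38.55) = 47.25 cm.
Lens 2: 1/d_i2 = 1/(23.0) − 1/(47.25) = 0.02231, so d_i2 = 44.81 cm; m₂ = −d_i2/d_o2 = -0.9485.
m = m₁·m₂ = (-0.1752)(-0.9485) = +0.166.

m = +0.166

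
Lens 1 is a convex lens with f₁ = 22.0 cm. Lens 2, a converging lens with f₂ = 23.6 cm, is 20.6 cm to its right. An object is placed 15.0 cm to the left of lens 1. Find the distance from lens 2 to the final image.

Lens 1: 1/d_i1 = 1/f₁ − 1/d_o1 = 1/(22.0) − 1/(15.0) = -0.02121, so d_i1 = -47.14 cm.
The intermediate image is 47.14 cm to the left of lens 1 (virtual), which is 20.6 − (-47.14) = 67.74 cm to the left of lens 2, so d_o2 = +67.74 cm.
Lens 2: 1/d_i2 = 1/f₂ − 1/d_o2 = 1/(23.6) − 1/(67.74) = 0.02761, so d_i2 = 36.2 cm.
The final image is real, 36.2 cm to the right of lens 2 (overall magnification ≈ -1.7).

36.2 cm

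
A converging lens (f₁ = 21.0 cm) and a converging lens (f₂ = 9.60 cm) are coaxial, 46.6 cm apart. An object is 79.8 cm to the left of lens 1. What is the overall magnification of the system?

m = +0.403

Lens 1: 1/d_i1 = 1/(21.0) − 1/(79.8) = 0.03509, so d_i1 = 28.50 cm; m₁ = −d_i1/d_o1 = -0.3571.
d_o2 = 46.6 − (28.50) = 18.10 cm.
Lens 2: 1/d_i2 = 1/(9.60) − 1/(18.10) = 0.04892, so d_i2 = 20.44 cm; m₂ = −d_i2/d_o2 = -1.129.
m = m₁·m₂ = (-0.3571)(-1.129) = +0.403.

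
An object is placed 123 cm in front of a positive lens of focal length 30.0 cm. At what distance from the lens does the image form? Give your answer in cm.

39.7 cm

Lens equation: 1/s_i = 1/f − 1/s_o = 1/(30.00) − 1/(123) = 0.03333 − 0.008130 = 0.02520, so s_i = 39.7 cm.
The image is real, inverted and reduced, on the far side of the lens.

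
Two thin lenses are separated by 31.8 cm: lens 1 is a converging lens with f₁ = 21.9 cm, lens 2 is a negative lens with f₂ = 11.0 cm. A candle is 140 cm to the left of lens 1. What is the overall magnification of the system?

m = -0.121

Lens 1: 1/d_i1 = 1/(21.9) − 1/(140) = 0.03852, so d_i1 = 25.96 cm; m₁ = −d_i1/d_o1 = -0.1854.
d_o2 = 31.8 − (25.96) = 5.840 cm.
f₂ = −11.0 cm (diverging).
Lens 2: 1/d_i2 = 1/(-11.0) − 1/(5.840) = -0.2621, so d_i2 = -3.815 cm; m₂ = −d_i2/d_o2 = +0.6532.
m = m₁·m₂ = (-0.1854)(+0.6532) = -0.121.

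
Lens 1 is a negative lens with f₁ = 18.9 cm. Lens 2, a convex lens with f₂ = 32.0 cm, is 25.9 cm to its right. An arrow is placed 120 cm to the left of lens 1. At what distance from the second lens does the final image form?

132 cm

Lens 1 is diverging, so f₁ = −18.9 cm.
Lens 1: 1/d_i1 = 1/f₁ − 1/d_o1 = 1/(-18.9) − 1/(120) = -0.06124, so d_i1 = -16.33 cm.
The intermediate image is 16.33 cm to the left of lens 1 (virtual), which is 25.9 − (-16.33) = 42.23 cm to the left of lens 2, so d_o2 = +42.23 cm.
Lens 2: 1/d_i2 = 1/f₂ − 1/d_o2 = 1/(32.0) − 1/(42.23) = 0.007570, so d_i2 = 132 cm.
The final image is real, 132 cm to the right of lens 2 (overall magnification ≈ -0.43).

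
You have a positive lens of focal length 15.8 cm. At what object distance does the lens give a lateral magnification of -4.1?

m = −d_i/d_o ⇒ d_i = −m·d_o.
1/f = 1/d_o + 1/d_i = 1/d_o − 1/(m·d_o) = (1 − 1/m)/d_o, so d_o = f(1 − 1/m) = (15.80)(1 − 1/(-4.1)) = 19.7 cm.

19.7 cm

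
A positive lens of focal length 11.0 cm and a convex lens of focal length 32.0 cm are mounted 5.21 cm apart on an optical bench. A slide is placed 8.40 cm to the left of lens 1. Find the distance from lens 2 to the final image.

149 cm

Lens 1: 1/d_i1 = 1/f₁ − 1/d_o1 = 1/(11.0) − 1/(8.40) = -0.02814, so d_i1 = -35.54 cm.
The intermediate image is 35.54 cm to the left of lens 1 (virtual), which is 5.21 − (-35.54) = 40.75 cm to the left of lens 2, so d_o2 = +40.75 cm.
Lens 2: 1/d_i2 = 1/f₂ − 1/d_o2 = 1/(32.0) − 1/(40.75) = 0.006710, so d_i2 = 149 cm.
The final image is real, 149 cm to the right of lens 2 (overall magnification ≈ -15).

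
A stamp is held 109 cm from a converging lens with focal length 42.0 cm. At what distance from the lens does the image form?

Thin-lens equation: 1/q = 1/f − 1/p = 1/(42.00) − 1/(109) = 0.02381 − 0.009174 = 0.01464, so q = 68.3 cm.
The image is real, inverted and reduced, on the far side of the lens.

68.3 cm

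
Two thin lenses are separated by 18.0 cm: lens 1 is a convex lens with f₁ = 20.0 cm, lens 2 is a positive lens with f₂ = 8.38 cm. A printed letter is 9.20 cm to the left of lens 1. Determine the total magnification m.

Lens 1: 1/d_i1 = 1/(20.0) − 1/(9.20) = -0.05870, so d_i1 = -17.04 cm; m₁ = −d_i1/d_o1 = +1.852.
d_o2 = 18.0 − (-17.04) = 35.04 cm.
Lens 2: 1/d_i2 = 1/(8.38) − 1/(35.04) = 0.09079, so d_i2 = 11.01 cm; m₂ = −d_i2/d_o2 = -0.3143.
m = m₁·m₂ = (+1.852)(-0.3143) = -0.582.

m = -0.582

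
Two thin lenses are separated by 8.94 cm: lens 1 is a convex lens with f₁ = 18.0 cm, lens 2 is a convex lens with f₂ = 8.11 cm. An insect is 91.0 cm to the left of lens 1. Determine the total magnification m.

m = -0.0925

Lens 1: 1/d_i1 = 1/(18.0) − 1/(91.0) = 0.04457, so d_i1 = 22.44 cm; m₁ = −d_i1/d_o1 = -0.2466.
d_o2 = 8.94 − (22.44) = -13.50 cm (virtual object).
Lens 2: 1/d_i2 = 1/(8.11) − 1/(-13.50) = 0.1974, so d_i2 = 5.066 cm; m₂ = −d_i2/d_o2 = +0.3753.
m = m₁·m₂ = (-0.2466)(+0.3753) = -0.0925.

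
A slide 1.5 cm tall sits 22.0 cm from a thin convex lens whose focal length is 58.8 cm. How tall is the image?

2.40 cm

1/d_i = 1/f − 1/d_o = 1/(58.80) − 1/(22.0) = -0.02845, so d_i = -35.15 cm.
m = −d_i/d_o = +1.598.
|h_i| = |m|·h_o = 1.598 × 1.5 = 2.40 cm. The image is virtual, upright and enlarged, on the same side as the object.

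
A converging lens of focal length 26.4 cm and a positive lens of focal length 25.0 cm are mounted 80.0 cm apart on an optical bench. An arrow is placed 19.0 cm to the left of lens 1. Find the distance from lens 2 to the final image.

Lens 1: 1/d_i1 = 1/f₁ − 1/d_o1 = 1/(26.4) − 1/(19.0) = -0.01475, so d_i1 = -67.78 cm.
The intermediate image is 67.78 cm to the left of lens 1 (virtual), which is 80.0 − (-67.78) = 147.8 cm to the left of lens 2, so d_o2 = +147.8 cm.
Lens 2: 1/d_i2 = 1/f₂ − 1/d_o2 = 1/(25.0) − 1/(147.8) = 0.03323, so d_i2 = 30.1 cm.
The final image is real, 30.1 cm to the right of lens 2 (overall magnification ≈ -0.73).

30.1 cm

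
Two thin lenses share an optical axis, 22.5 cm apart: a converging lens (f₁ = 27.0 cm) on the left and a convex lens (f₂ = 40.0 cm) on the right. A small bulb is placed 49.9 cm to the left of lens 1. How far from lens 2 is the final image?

Lens 1: 1/d_i1 = 1/f₁ − 1/d_o1 = 1/(27.0) − 1/(49.9) = 0.01700, so d_i1 = 58.83 cm.
The intermediate image is 58.83 cm to the right of lens 1, which lies 36.33 cm to the right of lens 2 — a virtual object — so d_o2 = −36.33 cm.
Lens 2: 1/d_i2 = 1/f₂ − 1/d_o2 = 1/(40.0) − 1/(-36.33) = 0.05253, so d_i2 = 19.0 cm.
The final image is real, 19.0 cm to the right of lens 2 (overall magnification ≈ -0.62).

19.0 cm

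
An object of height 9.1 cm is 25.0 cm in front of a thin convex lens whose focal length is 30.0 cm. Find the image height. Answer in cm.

1/d_i = 1/f − 1/d_o = 1/(30.00) − 1/(25.0) = -0.006667, so d_i = -150.0 cm.
m = −d_i/d_o = +6.000.
|h_i| = |m|·h_o = 6.000 × 9.1 = 54.6 cm. The image is virtual, upright and enlarged, on the same side as the object.

54.6 cm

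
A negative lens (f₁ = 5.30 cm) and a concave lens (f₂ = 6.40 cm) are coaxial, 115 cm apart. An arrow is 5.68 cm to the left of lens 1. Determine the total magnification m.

f₁ = −5.30 cm (diverging).
Lens 1: 1/d_i1 = 1/(-5.30) − 1/(5.68) = -0.3647, so d_i1 = -2.742 cm; m₁ = −d_i1/d_o1 = +0.4827.
d_o2 = 115 − (-2.742) = 117.7 cm.
f₂ = −6.40 cm (diverging).
Lens 2: 1/d_i2 = 1/(-6.40) − 1/(117.7) = -0.1647, so d_i2 = -6.070 cm; m₂ = −d_i2/d_o2 = +0.05157.
m = m₁·m₂ = (+0.4827)(+0.05157) = +0.0249.

m = +0.0249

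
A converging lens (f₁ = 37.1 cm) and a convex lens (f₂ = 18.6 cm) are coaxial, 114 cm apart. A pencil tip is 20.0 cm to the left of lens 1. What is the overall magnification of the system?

Lens 1: 1/d_i1 = 1/(37.1) − 1/(20.0) = -0.02305, so d_i1 = -43.39 cm; m₁ = −d_i1/d_o1 = +2.170.
d_o2 = 114 − (-43.39) = 157.4 cm.
Lens 2: 1/d_i2 = 1/(18.6) − 1/(157.4) = 0.04741, so d_i2 = 21.09 cm; m₂ = −d_i2/d_o2 = -0.1340.
m = m₁·m₂ = (+2.170)(-0.1340) = -0.291.

m = -0.291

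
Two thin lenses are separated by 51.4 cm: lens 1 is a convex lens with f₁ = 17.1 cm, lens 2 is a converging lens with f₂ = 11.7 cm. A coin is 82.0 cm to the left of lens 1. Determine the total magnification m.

Lens 1: 1/d_i1 = 1/(17.1) − 1/(82.0) = 0.04628, so d_i1 = 21.61 cm; m₁ = −d_i1/d_o1 = -0.2635.
d_o2 = 51.4 − (21.61) = 29.79 cm.
Lens 2: 1/d_i2 = 1/(11.7) − 1/(29.79) = 0.05190, so d_i2 = 19.27 cm; m₂ = −d_i2/d_o2 = -0.6468.
m = m₁·m₂ = (-0.2635)(-0.6468) = +0.170.

m = +0.170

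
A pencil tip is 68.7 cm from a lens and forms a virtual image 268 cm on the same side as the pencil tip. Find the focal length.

Virtual image ⇒ d_i = −268 cm.
1/f = 1/d_o + 1/d_i = 1/(68.7) + 1/(-268) = 0.01082, so f = 92.4 cm.
Since f is positive, the lens is converging.

f = 92.4 cm (converging)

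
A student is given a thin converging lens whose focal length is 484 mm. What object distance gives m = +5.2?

m = −d_i/d_o ⇒ d_i = −m·d_o.
1/f = 1/d_o + 1/d_i = 1/d_o − 1/(m·d_o) = (1 − 1/m)/d_o, so d_o = f(1 − 1/m) = (484.0)(1 − 1/(+5.2)) = 391 mm.

391 mm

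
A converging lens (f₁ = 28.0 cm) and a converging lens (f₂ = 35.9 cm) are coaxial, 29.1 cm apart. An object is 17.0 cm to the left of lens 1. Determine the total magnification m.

m = -2.51

Lens 1: 1/d_i1 = 1/(28.0) − 1/(17.0) = -0.02311, so d_i1 = -43.27 cm; m₁ = −d_i1/d_o1 = +2.545.
d_o2 = 29.1 − (-43.27) = 72.37 cm.
Lens 2: 1/d_i2 = 1/(35.9) − 1/(72.37) = 0.01404, so d_i2 = 71.24 cm; m₂ = −d_i2/d_o2 = -0.9844.
m = m₁·m₂ = (+2.545)(-0.9844) = -2.51.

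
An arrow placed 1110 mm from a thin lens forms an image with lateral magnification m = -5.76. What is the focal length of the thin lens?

f = 946 mm (converging)

m = −d_i/d_o ⇒ d_i = −m·d_o = −(-5.76)·(1110) = 6394 mm.
1/f = 1/d_o + 1/d_i = 1/(1110) + 1/(6394) = 0.001057, so f = 946 mm.
Since f is positive, the thin lens is converging.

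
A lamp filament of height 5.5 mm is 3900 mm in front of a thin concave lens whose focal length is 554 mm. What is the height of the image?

0.684 mm

For a concave lens, f = -554 mm.
1/d_i = 1/f − 1/d_o = 1/(-554.0) − 1/(3900) = -0.002061, so d_i = -485.1 mm.
m = −d_i/d_o = +0.1244.
|h_i| = |m|·h_o = 0.1244 × 5.5 = 0.684 mm. The image is virtual, upright and reduced, on the same side as the object.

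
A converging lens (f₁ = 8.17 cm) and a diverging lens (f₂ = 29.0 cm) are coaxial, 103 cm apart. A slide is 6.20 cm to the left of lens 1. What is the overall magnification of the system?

m = +0.763

Lens 1: 1/d_i1 = 1/(8.17) − 1/(6.20) = -0.03889, so d_i1 = -25.71 cm; m₁ = −d_i1/d_o1 = +4.147.
d_o2 = 103 − (-25.71) = 128.7 cm.
f₂ = −29.0 cm (diverging).
Lens 2: 1/d_i2 = 1/(-29.0) − 1/(128.7) = -0.04225, so d_i2 = -23.67 cm; m₂ = −d_i2/d_o2 = +0.1839.
m = m₁·m₂ = (+4.147)(+0.1839) = +0.763.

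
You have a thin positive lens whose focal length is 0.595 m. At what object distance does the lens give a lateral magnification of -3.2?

0.781 m

m = −d_i/d_o ⇒ d_i = −m·d_o.
1/f = 1/d_o + 1/d_i = 1/d_o − 1/(m·d_o) = (1 − 1/m)/d_o, so d_o = f(1 − 1/m) = (0.5950)(1 − 1/(-3.2)) = 0.781 m.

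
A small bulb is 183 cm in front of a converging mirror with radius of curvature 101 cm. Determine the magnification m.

m = -0.381

f = R/2 = 101/2 = 50.50 cm.
1/d_i = 1/f − 1/d_o = 1/(50.50) − 1/(183) = 0.01434, so d_i = 69.75 cm.
m = −d_i/d_o = −(69.75)/(183) = -0.381.
The image is real, inverted and reduced, in front of the mirror.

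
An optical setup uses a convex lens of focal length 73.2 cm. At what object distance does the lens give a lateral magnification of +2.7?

46.1 cm

m = −d_i/d_o ⇒ d_i = −m·d_o.
1/f = 1/d_o + 1/d_i = 1/d_o − 1/(m·d_o) = (1 − 1/m)/d_o, so d_o = f(1 − 1/m) = (73.20)(1 − 1/(+2.7)) = 46.1 cm.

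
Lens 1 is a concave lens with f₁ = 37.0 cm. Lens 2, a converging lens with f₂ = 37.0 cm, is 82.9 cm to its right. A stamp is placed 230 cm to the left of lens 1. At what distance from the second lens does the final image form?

Lens 1 is diverging, so f₁ = −37.0 cm.
Lens 1: 1/d_i1 = 1/f₁ − 1/d_o1 = 1/(-37.0) − 1/(230) = -0.03137, so d_i1 = -31.87 cm.
The intermediate image is 31.87 cm to the left of lens 1 (virtual), which is 82.9 − (-31.87) = 114.8 cm to the left of lens 2, so d_o2 = +114.8 cm.
Lens 2: 1/d_i2 = 1/f₂ − 1/d_o2 = 1/(37.0) − 1/(114.8) = 0.01832, so d_i2 = 54.6 cm.
The final image is real, 54.6 cm to the right of lens 2 (overall magnification ≈ -0.066).

54.6 cm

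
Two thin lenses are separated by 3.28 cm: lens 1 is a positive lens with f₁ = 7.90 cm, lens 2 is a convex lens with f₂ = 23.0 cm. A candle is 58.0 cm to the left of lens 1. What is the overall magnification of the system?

Lens 1: 1/d_i1 = 1/(7.90) − 1/(58.0) = 0.1093, so d_i1 = 9.146 cm; m₁ = −d_i1/d_o1 = -0.1577.
d_o2 = 3.28 − (9.146) = -5.866 cm (virtual object).
Lens 2: 1/d_i2 = 1/(23.0) − 1/(-5.866) = 0.2140, so d_i2 = 4.674 cm; m₂ = −d_i2/d_o2 = +0.7968.
m = m₁·m₂ = (-0.1577)(+0.7968) = -0.126.

m = -0.126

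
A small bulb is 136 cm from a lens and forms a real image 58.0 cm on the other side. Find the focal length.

Real image ⇒ d_i = +58.0 cm.
1/f = 1/d_o + 1/d_i = 1/(136) + 1/(58.0) = 0.02459, so f = 40.7 cm.
Since f is positive, the lens is converging.

f = 40.7 cm (converging)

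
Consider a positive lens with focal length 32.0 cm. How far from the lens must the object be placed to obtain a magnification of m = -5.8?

37.5 cm

m = −d_i/d_o ⇒ d_i = −m·d_o.
1/f = 1/d_o + 1/d_i = 1/d_o − 1/(m·d_o) = (1 − 1/m)/d_o, so d_o = f(1 − 1/m) = (32.00)(1 − 1/(-5.8)) = 37.5 cm.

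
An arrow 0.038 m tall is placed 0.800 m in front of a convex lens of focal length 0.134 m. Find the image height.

0.00765 m

1/d_i = 1/f − 1/d_o = 1/(0.1340) − 1/(0.800) = 6.213, so d_i = 0.1610 m.
m = −d_i/d_o = -0.2012.
|h_i| = |m|·h_o = 0.2012 × 0.038 = 0.00765 m. The image is real, inverted and reduced, on the far side of the lens.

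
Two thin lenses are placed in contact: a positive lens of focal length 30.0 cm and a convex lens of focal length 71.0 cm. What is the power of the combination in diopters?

P = +4.74 D

P₁ = 1/f₁ = 1/(0.300 m) = +3.333 D; P₂ = 1/f₂ = 1/(0.710 m) = +1.408 D.
For thin lenses in contact, P = P₁ + P₂ = (+3.333) + (+1.408) = +4.74 D.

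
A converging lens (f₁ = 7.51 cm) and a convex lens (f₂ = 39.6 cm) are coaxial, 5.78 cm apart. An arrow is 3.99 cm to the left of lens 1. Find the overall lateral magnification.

Lens 1: 1/d_i1 = 1/(7.51) − 1/(3.99) = -0.1175, so d_i1 = -8.513 cm; m₁ = −d_i1/d_o1 = +2.134.
d_o2 = 5.78 − (-8.513) = 14.29 cm.
Lens 2: 1/d_i2 = 1/(39.6) − 1/(14.29) = -0.04473, so d_i2 = -22.36 cm; m₂ = −d_i2/d_o2 = +1.565.
m = m₁·m₂ = (+2.134)(+1.565) = +3.34.

m = +3.34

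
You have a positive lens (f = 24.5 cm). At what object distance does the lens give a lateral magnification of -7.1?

28.0 cm

m = −d_i/d_o ⇒ d_i = −m·d_o.
1/f = 1/d_o + 1/d_i = 1/d_o − 1/(m·d_o) = (1 − 1/m)/d_o, so d_o = f(1 − 1/m) = (24.50)(1 − 1/(-7.1)) = 28.0 cm.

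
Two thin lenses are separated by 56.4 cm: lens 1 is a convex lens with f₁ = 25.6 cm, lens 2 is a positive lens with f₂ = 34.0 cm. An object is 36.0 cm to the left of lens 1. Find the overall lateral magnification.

m = -1.26

Lens 1: 1/d_i1 = 1/(25.6) − 1/(36.0) = 0.01128, so d_i1 = 88.62 cm; m₁ = −d_i1/d_o1 = -2.462.
d_o2 = 56.4 − (88.62) = -32.22 cm (virtual object).
Lens 2: 1/d_i2 = 1/(34.0) − 1/(-32.22) = 0.06045, so d_i2 = 16.54 cm; m₂ = −d_i2/d_o2 = +0.5134.
m = m₁·m₂ = (-2.462)(+0.5134) = -1.26.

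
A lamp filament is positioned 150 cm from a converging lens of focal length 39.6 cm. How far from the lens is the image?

Thin-lens equation: 1/d_i = 1/f − 1/d_o = 1/(39.60) − 1/(150) = 0.02525 − 0.006667 = 0.01859, so d_i = 53.8 cm.
The image is real, inverted and reduced, on the far side of the lens.

53.8 cm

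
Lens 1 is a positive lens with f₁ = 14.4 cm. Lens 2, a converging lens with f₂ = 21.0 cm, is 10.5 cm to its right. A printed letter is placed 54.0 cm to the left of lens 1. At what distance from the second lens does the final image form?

6.37 cm

Lens 1: 1/d_i1 = 1/f₁ − 1/d_o1 = 1/(14.4) − 1/(54.0) = 0.05093, so d_i1 = 19.64 cm.
The intermediate image is 19.64 cm to the right of lens 1, which lies 9.140 cm to the right of lens 2 — a virtual object — so d_o2 = −9.140 cm.
Lens 2: 1/d_i2 = 1/f₂ − 1/d_o2 = 1/(21.0) − 1/(-9.140) = 0.1570, so d_i2 = 6.37 cm.
The final image is real, 6.37 cm to the right of lens 2 (overall magnification ≈ -0.25).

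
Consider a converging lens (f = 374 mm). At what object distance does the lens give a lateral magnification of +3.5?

267 mm

m = −d_i/d_o ⇒ d_i = −m·d_o.
1/f = 1/d_o + 1/d_i = 1/d_o − 1/(m·d_o) = (1 − 1/m)/d_o, so d_o = f(1 − 1/m) = (374.0)(1 − 1/(+3.5)) = 267 mm.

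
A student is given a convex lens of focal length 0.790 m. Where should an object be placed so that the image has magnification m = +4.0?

m = −d_i/d_o ⇒ d_i = −m·d_o.
1/f = 1/d_o + 1/d_i = 1/d_o − 1/(m·d_o) = (1 − 1/m)/d_o, so d_o = f(1 − 1/m) = (0.7900)(1 − 1/(+4.0)) = 0.593 m.

0.593 m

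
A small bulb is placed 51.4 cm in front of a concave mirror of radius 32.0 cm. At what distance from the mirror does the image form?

f = R/2 = 32.0/2 = 16.00 cm.
Mirror equation: 1/s_i = 1/f − 1/s_o = 1/(16.00) − 1/(51.4) = 0.06250 − 0.01946 = 0.04304, so s_i = 23.2 cm.
The image is real, inverted and reduced, in front of the mirror.

23.2 cm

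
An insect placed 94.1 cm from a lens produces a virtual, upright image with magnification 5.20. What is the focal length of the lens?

m = −d_i/d_o ⇒ d_i = −m·d_o = −(+5.20)·(94.1) = -489.3 cm.
1/f = 1/d_o + 1/d_i = 1/(94.1) + 1/(-489.3) = 0.008583, so f = 117 cm.
Since f is positive, the lens is converging.

f = 117 cm (converging)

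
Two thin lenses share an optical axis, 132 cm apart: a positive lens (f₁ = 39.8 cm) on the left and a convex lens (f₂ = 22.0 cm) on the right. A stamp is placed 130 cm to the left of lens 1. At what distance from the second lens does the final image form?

31.2 cm

Lens 1: 1/d_i1 = 1/f₁ − 1/d_o1 = 1/(39.8) − 1/(130) = 0.01743, so d_i1 = 57.36 cm.
The intermediate image is 57.36 cm to the right of lens 1, which is 132 − (57.36) = 74.64 cm to the left of lens 2, so d_o2 = +74.64 cm.
Lens 2: 1/d_i2 = 1/f₂ − 1/d_o2 = 1/(22.0) − 1/(74.64) = 0.03206, so d_i2 = 31.2 cm.
The final image is real, 31.2 cm to the right of lens 2 (overall magnification ≈ 0.18).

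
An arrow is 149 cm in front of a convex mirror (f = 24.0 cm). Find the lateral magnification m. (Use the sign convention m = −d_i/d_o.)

m = +0.139

For a convex mirror, f = -24.0 cm.
1/d_i = 1/f − 1/d_o = 1/(-24.00) − 1/(149) = -0.04838, so d_i = -20.67 cm.
m = −d_i/d_o = −(-20.67)/(149) = +0.139.
The image is virtual, upright and reduced, behind the mirror.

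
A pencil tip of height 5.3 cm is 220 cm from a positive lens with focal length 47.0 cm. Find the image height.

1.44 cm

1/d_i = 1/f − 1/d_o = 1/(47.00) − 1/(220) = 0.01673, so d_i = 59.77 cm.
m = −d_i/d_o = -0.2717.
|h_i| = |m|·h_o = 0.2717 × 5.3 = 1.44 cm. The image is real, inverted and reduced, on the far side of the lens.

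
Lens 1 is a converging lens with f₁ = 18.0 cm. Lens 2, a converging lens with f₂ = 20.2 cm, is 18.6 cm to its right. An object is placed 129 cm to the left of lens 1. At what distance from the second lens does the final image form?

Lens 1: 1/d_i1 = 1/f₁ − 1/d_o1 = 1/(18.0) − 1/(129) = 0.04780, so d_i1 = 20.92 cm.
The intermediate image is 20.92 cm to the right of lens 1, which lies 2.320 cm to the right of lens 2 — a virtual object — so d_o2 = −2.320 cm.
Lens 2: 1/d_i2 = 1/f₂ − 1/d_o2 = 1/(20.2) − 1/(-2.320) = 0.4805, so d_i2 = 2.08 cm.
The final image is real, 2.08 cm to the right of lens 2 (overall magnification ≈ -0.15).

2.08 cm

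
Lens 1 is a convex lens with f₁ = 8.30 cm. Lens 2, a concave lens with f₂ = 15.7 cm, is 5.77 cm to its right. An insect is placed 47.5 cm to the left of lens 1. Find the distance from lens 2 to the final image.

5.90 cm

Lens 1: 1/d_i1 = 1/f₁ − 1/d_o1 = 1/(8.30) − 1/(47.5) = 0.09943, so d_i1 = 10.06 cm.
The intermediate image is 10.06 cm to the right of lens 1, which lies 4.290 cm to the right of lens 2 — a virtual object — so d_o2 = −4.290 cm.
Lens 2 is diverging, so f₂ = −15.7 cm.
Lens 2: 1/d_i2 = 1/f₂ − 1/d_o2 = 1/(-15.7) − 1/(-4.290) = 0.1694, so d_i2 = 5.90 cm.
The final image is real, 5.90 cm to the right of lens 2 (overall magnification ≈ -0.29).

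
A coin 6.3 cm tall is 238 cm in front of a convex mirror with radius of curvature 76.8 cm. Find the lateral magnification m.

m = +0.139

f = R/2 = 76.8/2 = 38.40 cm; for a convex mirror, f = -38.40 cm.
1/d_i = 1/f − 1/d_o = 1/(-38.40) − 1/(238) = -0.03024, so d_i = -33.07 cm.
m = −d_i/d_o = −(-33.07)/(238) = +0.139.
The image is virtual, upright and reduced, behind the mirror.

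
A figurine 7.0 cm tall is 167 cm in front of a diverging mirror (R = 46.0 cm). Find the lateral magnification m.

m = +0.121

f = R/2 = 46.0/2 = 23.00 cm; for a diverging mirror, f = -23.00 cm.
1/d_i = 1/f − 1/d_o = 1/(-23.00) − 1/(167) = -0.04947, so d_i = -20.22 cm.
m = −d_i/d_o = −(-20.22)/(167) = +0.121.
The image is virtual, upright and reduced, behind the mirror.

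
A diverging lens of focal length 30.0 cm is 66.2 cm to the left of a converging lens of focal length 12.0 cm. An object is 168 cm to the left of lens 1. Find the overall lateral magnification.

f₁ = −30.0 cm (diverging).
Lens 1: 1/d_i1 = 1/(-30.0) − 1/(168) = -0.03929, so d_i1 = -25.45 cm; m₁ = −d_i1/d_o1 = +0.1515.
d_o2 = 66.2 − (-25.45) = 91.65 cm.
Lens 2: 1/d_i2 = 1/(12.0) − 1/(91.65) = 0.07242, so d_i2 = 13.81 cm; m₂ = −d_i2/d_o2 = -0.1507.
m = m₁·m₂ = (+0.1515)(-0.1507) = -0.0228.

m = -0.0228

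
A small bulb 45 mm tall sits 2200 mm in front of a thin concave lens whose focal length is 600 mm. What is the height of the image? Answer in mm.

For a concave lens, f = -600 mm.
1/d_i = 1/f − 1/d_o = 1/(-600.0) − 1/(2200) = -0.002121, so d_i = -471.4 mm.
m = −d_i/d_o = +0.2143.
|h_i| = |m|·h_o = 0.2143 × 45 = 9.64 mm. The image is virtual, upright and reduced, on the same side as the object.

9.64 mm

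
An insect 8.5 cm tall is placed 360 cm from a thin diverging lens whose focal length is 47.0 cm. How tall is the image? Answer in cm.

For a diverging lens, f = -47.0 cm.
1/d_i = 1/f − 1/d_o = 1/(-47.00) − 1/(360) = -0.02405, so d_i = -41.57 cm.
m = −d_i/d_o = +0.1155.
|h_i| = |m|·h_o = 0.1155 × 8.5 = 0.982 cm. The image is virtual, upright and reduced, on the same side as the object.

0.982 cm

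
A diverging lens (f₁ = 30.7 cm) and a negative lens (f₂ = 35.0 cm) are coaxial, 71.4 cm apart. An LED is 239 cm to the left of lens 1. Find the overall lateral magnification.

m = +0.0298

f₁ = −30.7 cm (diverging).
Lens 1: 1/d_i1 = 1/(-30.7) − 1/(239) = -0.03676, so d_i1 = -27.21 cm; m₁ = −d_i1/d_o1 = +0.1138.
d_o2 = 71.4 − (-27.21) = 98.61 cm.
f₂ = −35.0 cm (diverging).
Lens 2: 1/d_i2 = 1/(-35.0) − 1/(98.61) = -0.03871, so d_i2 = -25.83 cm; m₂ = −d_i2/d_o2 = +0.2620.
m = m₁·m₂ = (+0.1138)(+0.2620) = +0.0298.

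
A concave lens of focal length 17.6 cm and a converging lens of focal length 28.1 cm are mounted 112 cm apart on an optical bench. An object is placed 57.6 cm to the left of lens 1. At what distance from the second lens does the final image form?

36.2 cm

Lens 1 is diverging, so f₁ = −17.6 cm.
Lens 1: 1/d_i1 = 1/f₁ − 1/d_o1 = 1/(-17.6) − 1/(57.6) = -0.07418, so d_i1 = -13.48 cm.
The intermediate image is 13.48 cm to the left of lens 1 (virtual), which is 112 − (-13.48) = 125.5 cm to the left of lens 2, so d_o2 = +125.5 cm.
Lens 2: 1/d_i2 = 1/f₂ − 1/d_o2 = 1/(28.1) − 1/(125.5) = 0.02762, so d_i2 = 36.2 cm.
The final image is real, 36.2 cm to the right of lens 2 (overall magnification ≈ -0.068).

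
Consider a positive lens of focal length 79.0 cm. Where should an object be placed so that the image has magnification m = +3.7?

m = −d_i/d_o ⇒ d_i = −m·d_o.
1/f = 1/d_o + 1/d_i = 1/d_o − 1/(m·d_o) = (1 − 1/m)/d_o, so d_o = f(1 − 1/m) = (79.00)(1 − 1/(+3.7)) = 57.6 cm.

57.6 cm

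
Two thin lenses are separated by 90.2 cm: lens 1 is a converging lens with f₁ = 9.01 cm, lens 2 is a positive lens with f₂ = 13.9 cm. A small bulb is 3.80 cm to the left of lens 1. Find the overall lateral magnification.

Lens 1: 1/d_i1 = 1/(9.01) − 1/(3.80) = -0.1522, so d_i1 = -6.572 cm; m₁ = −d_i1/d_o1 = +1.729.
d_o2 = 90.2 − (-6.572) = 96.77 cm.
Lens 2: 1/d_i2 = 1/(13.9) − 1/(96.77) = 0.06161, so d_i2 = 16.23 cm; m₂ = −d_i2/d_o2 = -0.1677.
m = m₁·m₂ = (+1.729)(-0.1677) = -0.290.

m = -0.290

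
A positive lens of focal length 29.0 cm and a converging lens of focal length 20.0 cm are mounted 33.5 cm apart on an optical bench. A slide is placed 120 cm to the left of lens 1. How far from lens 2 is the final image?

Lens 1: 1/d_i1 = 1/f₁ − 1/d_o1 = 1/(29.0) − 1/(120) = 0.02615, so d_i1 = 38.24 cm.
The intermediate image is 38.24 cm to the right of lens 1, which lies 4.740 cm to the right of lens 2 — a virtual object — so d_o2 = −4.740 cm.
Lens 2: 1/d_i2 = 1/f₂ − 1/d_o2 = 1/(20.0) − 1/(-4.740) = 0.2610, so d_i2 = 3.83 cm.
The final image is real, 3.83 cm to the right of lens 2 (overall magnification ≈ -0.26).

3.83 cm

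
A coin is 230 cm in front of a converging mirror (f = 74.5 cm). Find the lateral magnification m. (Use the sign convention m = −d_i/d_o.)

1/d_i = 1/f − 1/d_o = 1/(74.50) − 1/(230) = 0.009075, so d_i = 110.2 cm.
m = −d_i/d_o = −(110.2)/(230) = -0.479.
The image is real, inverted and reduced, in front of the mirror.

m = -0.479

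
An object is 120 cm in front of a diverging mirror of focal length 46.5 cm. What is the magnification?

For a diverging mirror, f = -46.5 cm.
1/d_i = 1/f − 1/d_o = 1/(-46.50) − 1/(120) = -0.02984, so d_i = -33.51 cm.
m = −d_i/d_o = −(-33.51)/(120) = +0.279.
The image is virtual, upright and reduced, behind the mirror.

m = +0.279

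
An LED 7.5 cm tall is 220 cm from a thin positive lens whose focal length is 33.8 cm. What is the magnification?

m = -0.182

1/d_i = 1/f − 1/d_o = 1/(33.80) − 1/(220) = 0.02504, so d_i = 39.94 cm.
m = −d_i/d_o = −(39.94)/(220) = -0.182.
The image is real, inverted and reduced, on the far side of the lens.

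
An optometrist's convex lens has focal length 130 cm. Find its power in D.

f = 130 cm = 1.30 m.
P = 1/f = 1/(1.30 m) = +0.769 D.

P = +0.769 D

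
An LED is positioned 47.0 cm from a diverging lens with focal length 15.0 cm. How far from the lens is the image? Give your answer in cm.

For a diverging lens, f = -15.0 cm.
Lens equation: 1/s_i = 1/f − 1/s_o = 1/(-15.00) − 1/(47.0) = -0.06667 − 0.02128 = -0.08794, so s_i = -11.4 cm.
The image is virtual, upright and reduced, on the same side as the object.

11.4 cm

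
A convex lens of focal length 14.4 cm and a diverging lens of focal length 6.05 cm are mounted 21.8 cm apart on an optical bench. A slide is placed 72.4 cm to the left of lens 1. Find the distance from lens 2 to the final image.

Lens 1: 1/d_i1 = 1/f₁ − 1/d_o1 = 1/(14.4) − 1/(72.4) = 0.05563, so d_i1 = 17.98 cm.
The intermediate image is 17.98 cm to the right of lens 1, which is 21.8 − (17.98) = 3.820 cm to the left of lens 2, so d_o2 = +3.820 cm.
Lens 2 is diverging, so f₂ = −6.05 cm.
Lens 2: 1/d_i2 = 1/f₂ − 1/d_o2 = 1/(-6.05) − 1/(3.820) = -0.4271, so d_i2 = -2.34 cm.
The final image is virtual, 2.34 cm to the left of lens 2 (overall magnification ≈ -0.15).

2.34 cm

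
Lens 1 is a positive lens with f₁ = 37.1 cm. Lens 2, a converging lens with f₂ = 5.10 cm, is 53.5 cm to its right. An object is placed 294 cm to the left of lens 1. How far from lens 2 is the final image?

Lens 1: 1/d_i1 = 1/f₁ − 1/d_o1 = 1/(37.1) − 1/(294) = 0.02355, so d_i1 = 42.46 cm.
The intermediate image is 42.46 cm to the right of lens 1, which is 53.5 − (42.46) = 11.04 cm to the left of lens 2, so d_o2 = +11.04 cm.
Lens 2: 1/d_i2 = 1/f₂ − 1/d_o2 = 1/(5.10) − 1/(11.04) = 0.1055, so d_i2 = 9.48 cm.
The final image is real, 9.48 cm to the right of lens 2 (overall magnification ≈ 0.12).

9.48 cm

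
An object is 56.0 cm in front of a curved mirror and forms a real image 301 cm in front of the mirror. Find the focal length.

f = 47.2 cm (concave)

Real image ⇒ d_i = +301 cm.
1/f = 1/d_o + 1/d_i = 1/(56.0) + 1/(301) = 0.02118, so f = 47.2 cm.
Since f is positive, the curved mirror is concave.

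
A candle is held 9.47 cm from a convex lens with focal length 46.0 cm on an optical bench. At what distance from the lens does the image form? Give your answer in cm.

11.9 cm

Thin-lens equation: 1/d_i = 1/f − 1/d_o = 1/(46.00) − 1/(9.47) = 0.02174 − 0.1056 = -0.08386, so d_i = -11.9 cm.
The image is virtual, upright and enlarged, on the same side as the object.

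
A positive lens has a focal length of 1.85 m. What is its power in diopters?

P = 1/f = 1/(1.85 m) = +0.541 D.

P = +0.541 D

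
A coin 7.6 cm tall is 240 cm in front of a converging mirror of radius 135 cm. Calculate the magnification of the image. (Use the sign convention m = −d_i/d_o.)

f = R/2 = 135/2 = 67.50 cm.
1/d_i = 1/f − 1/d_o = 1/(67.50) − 1/(240) = 0.01065, so d_i = 93.91 cm.
m = −d_i/d_o = −(93.91)/(240) = -0.391.
The image is real, inverted and reduced, in front of the mirror.

m = -0.391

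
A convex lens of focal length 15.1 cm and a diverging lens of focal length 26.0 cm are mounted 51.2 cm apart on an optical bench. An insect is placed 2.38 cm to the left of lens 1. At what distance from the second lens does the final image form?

Lens 1: 1/d_i1 = 1/f₁ − 1/d_o1 = 1/(15.1) − 1/(2.38) = -0.3539, so d_i1 = -2.825 cm.
The intermediate image is 2.825 cm to the left of lens 1 (virtual), which is 51.2 − (-2.825) = 54.03 cm to the left of lens 2, so d_o2 = +54.03 cm.
Lens 2 is diverging, so f₂ = −26.0 cm.
Lens 2: 1/d_i2 = 1/f₂ − 1/d_o2 = 1/(-26.0) − 1/(54.03) = -0.05697, so d_i2 = -17.6 cm.
The final image is virtual, 17.6 cm to the left of lens 2 (overall magnification ≈ 0.39).

17.6 cm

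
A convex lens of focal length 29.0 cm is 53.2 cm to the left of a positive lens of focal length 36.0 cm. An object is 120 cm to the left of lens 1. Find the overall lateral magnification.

Lens 1: 1/d_i1 = 1/(29.0) − 1/(120) = 0.02615, so d_i1 = 38.24 cm; m₁ = −d_i1/d_o1 = -0.3187.
d_o2 = 53.2 − (38.24) = 14.96 cm.
Lens 2: 1/d_i2 = 1/(36.0) − 1/(14.96) = -0.03907, so d_i2 = -25.60 cm; m₂ = −d_i2/d_o2 = +1.711.
m = m₁·m₂ = (-0.3187)(+1.711) = -0.545.

m = -0.545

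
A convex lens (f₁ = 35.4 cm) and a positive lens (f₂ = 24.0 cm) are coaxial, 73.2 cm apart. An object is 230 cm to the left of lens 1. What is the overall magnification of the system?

m = +0.593

Lens 1: 1/d_i1 = 1/(35.4) − 1/(230) = 0.02390, so d_i1 = 41.84 cm; m₁ = −d_i1/d_o1 = -0.1819.
d_o2 = 73.2 − (41.84) = 31.36 cm.
Lens 2: 1/d_i2 = 1/(24.0) − 1/(31.36) = 0.009779, so d_i2 = 102.3 cm; m₂ = −d_i2/d_o2 = -3.261.
m = m₁·m₂ = (-0.1819)(-3.261) = +0.593.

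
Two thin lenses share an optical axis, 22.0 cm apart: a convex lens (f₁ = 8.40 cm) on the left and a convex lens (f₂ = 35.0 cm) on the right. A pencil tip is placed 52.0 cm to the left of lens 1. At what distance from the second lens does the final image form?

Lens 1: 1/d_i1 = 1/f₁ − 1/d_o1 = 1/(8.40) − 1/(52.0) = 0.09982, so d_i1 = 10.02 cm.
The intermediate image is 10.02 cm to the right of lens 1, which is 22.0 − (10.02) = 11.98 cm to the left of lens 2, so d_o2 = +11.98 cm.
Lens 2: 1/d_i2 = 1/f₂ − 1/d_o2 = 1/(35.0) − 1/(11.98) = -0.05490, so d_i2 = -18.2 cm.
The final image is virtual, 18.2 cm to the left of lens 2 (overall magnification ≈ -0.29).

18.2 cm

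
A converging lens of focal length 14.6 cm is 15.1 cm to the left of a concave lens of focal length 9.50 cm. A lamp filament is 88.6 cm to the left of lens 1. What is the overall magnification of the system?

Lens 1: 1/d_i1 = 1/(14.6) − 1/(88.6) = 0.05721, so d_i1 = 17.48 cm; m₁ = −d_i1/d_o1 = -0.1973.
d_o2 = 15.1 − (17.48) = -2.380 cm (virtual object).
f₂ = −9.50 cm (diverging).
Lens 2: 1/d_i2 = 1/(-9.50) − 1/(-2.380) = 0.3149, so d_i2 = 3.176 cm; m₂ = −d_i2/d_o2 = +1.334.
m = m₁·m₂ = (-0.1973)(+1.334) = -0.263.

m = -0.263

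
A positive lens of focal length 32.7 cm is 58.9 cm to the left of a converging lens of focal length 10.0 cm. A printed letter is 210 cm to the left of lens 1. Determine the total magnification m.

Lens 1: 1/d_i1 = 1/(32.7) − 1/(210) = 0.02582, so d_i1 = 38.73 cm; m₁ = −d_i1/d_o1 = -0.1844.
d_o2 = 58.9 − (38.73) = 20.17 cm.
Lens 2: 1/d_i2 = 1/(10.0) − 1/(20.17) = 0.05042, so d_i2 = 19.83 cm; m₂ = −d_i2/d_o2 = -0.9833.
m = m₁·m₂ = (-0.1844)(-0.9833) = +0.181.

m = +0.181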